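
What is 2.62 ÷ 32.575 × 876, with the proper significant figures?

70.5

2.62 ÷ 32.575 × 876 = 70.4564850345…
Multiplication/division keeps the fewest significant figures: 2.62 → 3 s.f., 32.575 → 5 s.f., 876 → 3 s.f.; limit is 3.
Rounded to 3 significant figures: 70.5.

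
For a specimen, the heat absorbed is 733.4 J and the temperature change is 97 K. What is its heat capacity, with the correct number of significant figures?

7.6 J/K

heat capacity = 733.4 J ÷ 97 K = 7.56082474227… J/K.
733.4 has 4 significant figures; 97 has 2.
Division/multiplication keeps the fewest: 2 significant figures.
Rounded: 7.6 J/K.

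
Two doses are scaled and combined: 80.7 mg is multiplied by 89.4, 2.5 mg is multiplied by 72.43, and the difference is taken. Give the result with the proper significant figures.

80.7 × 89.4 = 7214.58 → 7.21 × 10^3 mg (3 s.f., last digit at the 10^1 place).
2.5 × 72.43 = 181.075 → 1.8 × 10^2 mg (2 s.f., last digit at the 10^1 place).
Difference: 7033.505 mg; keep the coarser place, 10^1.
Result: 7.03 × 10^3 mg.

7.03 × 10^3 mg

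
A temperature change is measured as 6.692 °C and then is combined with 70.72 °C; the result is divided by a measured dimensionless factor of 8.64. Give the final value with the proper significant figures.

6.692 °C + 70.72 °C = 77.412 °C; the sum is limited to 2 decimal places (4 s.f.).
Carrying full precision, 77.412 ÷ 8.64 = 8.95972222222… °C; 8.64 has 3 s.f., so the result keeps min(4, 3) = 3 s.f.
Rounded to 3 significant figures: 8.96 °C.

8.96 °C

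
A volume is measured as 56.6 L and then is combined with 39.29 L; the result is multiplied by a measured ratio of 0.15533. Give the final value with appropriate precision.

56.6 L + 39.29 L = 95.89 L; the sum is limited to 1 decimal place (3 s.f.).
Carrying full precision, 95.89 × 0.15533 = 14.8945937 L; 0.15533 has 5 s.f., so the result keeps min(3, 5) = 3 s.f.
Rounded to 3 significant figures: 14.9 L.

14.9 L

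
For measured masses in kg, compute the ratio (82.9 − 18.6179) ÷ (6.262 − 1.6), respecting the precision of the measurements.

82.9 − 18.6179 = 64.2821, limited to 1 d.p. → 3 s.f.; 6.262 − 1.6 = 4.662, limited to 1 d.p. → 2 s.f.
Carrying full precision, 64.2821 ÷ 4.662 = 13.7885242385…; keep min(3, 2) = 2 s.f.
Rounded to 2 significant figures: 14.

14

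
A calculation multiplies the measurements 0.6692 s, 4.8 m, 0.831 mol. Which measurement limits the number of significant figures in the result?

0.6692 s → 4 s.f.; 4.8 m → 2 s.f.; 0.831 mol → 3 s.f.
The fewest is 2 significant figures, from 4.8 m.

4.8 m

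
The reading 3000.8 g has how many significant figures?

5

3000.8: zeros between nonzero digits are significant.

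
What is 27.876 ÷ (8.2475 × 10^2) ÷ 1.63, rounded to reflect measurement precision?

27.876 ÷ (8.2475 × 10^2) ÷ 1.63 = 0.0207357871971…
Multiplication/division keeps the fewest significant figures: 27.876 → 5 s.f., 8.2475 × 10^2 → 5 s.f., 1.63 → 3 s.f.; limit is 3.
Rounded to 3 significant figures: 0.0207.

0.0207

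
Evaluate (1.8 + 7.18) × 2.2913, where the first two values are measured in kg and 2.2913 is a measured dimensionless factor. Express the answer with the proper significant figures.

1.8 kg + 7.18 kg = 8.98 kg; the sum is limited to 1 decimal place (2 s.f.).
Carrying full precision, 8.98 × 2.2913 = 20.575874 kg; 2.2913 has 5 s.f., so the result keeps min(2, 5) = 2 s.f.
Rounded to 2 significant figures: 21 kg.

21 kg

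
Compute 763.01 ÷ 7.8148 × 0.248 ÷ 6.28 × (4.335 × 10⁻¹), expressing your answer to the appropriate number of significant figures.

763.01 ÷ 7.8148 × 0.248 ÷ 6.28 × (4.335 × 10⁻¹) = 1.67145042854…
Multiplication/division keeps the fewest significant figures: 763.01 → 5 s.f., 7.8148 → 5 s.f., 0.248 → 3 s.f., 6.28 → 3 s.f., 4.335 × 10⁻¹ → 4 s.f.; limit is 3.
Rounded to 3 significant figures: 1.67.

1.67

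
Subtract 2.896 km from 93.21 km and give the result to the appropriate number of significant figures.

93.21 km − 2.896 km = 90.314 km.
Addition/subtraction keeps the fewest decimal places: 93.21 → 2 decimal places, 2.896 → 3 decimal places; limit is 2.
Rounded to 2 decimal places: 90.31 km.

90.31 km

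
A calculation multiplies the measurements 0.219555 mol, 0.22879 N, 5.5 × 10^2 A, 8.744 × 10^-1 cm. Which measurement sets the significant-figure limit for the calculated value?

0.219555 mol → 6 s.f.; 0.22879 N → 5 s.f.; 5.5 × 10^2 A → 2 s.f.; 8.744 × 10^-1 cm → 4 s.f.
The fewest is 2 significant figures, from 5.5 × 10^2 A.

5.5 × 10^2 A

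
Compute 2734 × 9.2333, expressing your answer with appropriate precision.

2734 × 9.2333 = 25243.8422
Multiplication/division keeps the fewest significant figures: 2734 → 4 s.f., 9.2333 → 5 s.f.; limit is 4.
Rounded to 4 significant figures: 2.524 × 10⁴.

2.524 × 10⁴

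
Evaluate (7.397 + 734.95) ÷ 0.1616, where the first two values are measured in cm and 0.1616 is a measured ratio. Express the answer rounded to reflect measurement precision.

7.397 cm + 734.95 cm = 742.347 cm; the sum is limited to 2 decimal places (5 s.f.).
Carrying full precision, 742.347 ÷ 0.1616 = 4593.73143564… cm; 0.1616 has 4 s.f., so the result keeps min(5, 4) = 4 s.f.
Rounded to 4 significant figures: 4594 cm.

4594 cm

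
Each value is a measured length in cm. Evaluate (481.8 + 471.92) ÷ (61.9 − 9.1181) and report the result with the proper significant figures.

481.8 + 471.92 = 953.72, limited to 1 d.p. → 4 s.f.; 61.9 − 9.1181 = 52.7819, limited to 1 d.p. → 3 s.f.
Carrying full precision, 953.72 ÷ 52.7819 = 18.0690729208…; keep min(4, 3) = 3 s.f.
Rounded to 3 significant figures: 18.1.

18.1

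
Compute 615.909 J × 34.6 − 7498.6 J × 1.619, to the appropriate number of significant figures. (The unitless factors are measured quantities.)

615.909 × 34.6 = 21310.4514 → 2.13 × 10⁴ J (3 s.f., last digit at the 10^2 place).
7498.6 × 1.619 = 12140.2334 → 1.214 × 10⁴ J (4 s.f., last digit at the 10^1 place).
Difference: 9170.218 J; keep the coarser place, 10^2.
Result: 9.2 × 10³ J.

9.2 × 10³ J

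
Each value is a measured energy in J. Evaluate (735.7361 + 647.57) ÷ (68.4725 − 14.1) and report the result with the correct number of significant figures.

25.4

735.7361 + 647.57 = 1383.3061, limited to 2 d.p. → 6 s.f.; 68.4725 − 14.1 = 54.3725, limited to 1 d.p. → 3 s.f.
Carrying full precision, 1383.3061 ÷ 54.3725 = 25.441281898…; keep min(6, 3) = 3 s.f.
Rounded to 3 significant figures: 25.4.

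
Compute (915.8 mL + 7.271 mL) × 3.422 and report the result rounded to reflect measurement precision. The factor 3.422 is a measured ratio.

915.8 mL + 7.271 mL = 923.071 mL; the sum is limited to 1 decimal place (4 s.f.).
Carrying full precision, 923.071 × 3.422 = 3158.748962 mL; 3.422 has 4 s.f., so the result keeps min(4, 4) = 4 s.f.
Rounded to 4 significant figures: 3159 mL.

3159 mL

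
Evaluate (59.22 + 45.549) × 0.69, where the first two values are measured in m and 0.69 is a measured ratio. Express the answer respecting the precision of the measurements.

59.22 m + 45.549 m = 104.769 m; the sum is limited to 2 decimal places (5 s.f.).
Carrying full precision, 104.769 × 0.69 = 72.29061 m; 0.69 has 2 s.f., so the result keeps min(5, 2) = 2 s.f.
Rounded to 2 significant figures: 72 m.

72 m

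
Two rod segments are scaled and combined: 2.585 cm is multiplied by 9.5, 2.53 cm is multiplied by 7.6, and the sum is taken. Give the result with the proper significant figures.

44 cm

2.585 × 9.5 = 24.5575 → 25 cm (2 s.f., last digit at the 10^0 place).
2.53 × 7.6 = 19.228 → 19 cm (2 s.f., last digit at the 10^0 place).
Sum: 43.7855 cm; keep the coarser place, 10^0.
Result: 44 cm.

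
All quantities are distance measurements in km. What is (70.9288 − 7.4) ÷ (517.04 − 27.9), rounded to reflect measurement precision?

0.130

70.9288 − 7.4 = 63.5288, limited to 1 d.p. → 3 s.f.; 517.04 − 27.9 = 489.14, limited to 1 d.p. → 4 s.f.
Carrying full precision, 63.5288 ÷ 489.14 = 0.129878562375…; keep min(3, 4) = 3 s.f.
Rounded to 3 significant figures: 0.130.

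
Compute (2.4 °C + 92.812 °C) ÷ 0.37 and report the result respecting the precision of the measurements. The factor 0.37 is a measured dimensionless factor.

2.6 × 10² °C

2.4 °C + 92.812 °C = 95.212 °C; the sum is limited to 1 decimal place (3 s.f.).
Carrying full precision, 95.212 ÷ 0.37 = 257.32972973… °C; 0.37 has 2 s.f., so the result keeps min(3, 2) = 2 s.f.
Rounded to 2 significant figures: 2.6 × 10² °C.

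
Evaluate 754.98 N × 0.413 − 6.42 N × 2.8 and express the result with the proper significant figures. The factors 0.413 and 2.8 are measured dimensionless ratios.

294 N

754.98 × 0.413 = 311.80674 → 312 N (3 s.f., last digit at the 10^0 place).
6.42 × 2.8 = 17.976 → 18 N (2 s.f., last digit at the 10^0 place).
Difference: 293.83074 N; keep the coarser place, 10^0.
Result: 294 N.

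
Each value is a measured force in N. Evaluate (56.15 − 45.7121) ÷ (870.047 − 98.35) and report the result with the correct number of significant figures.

0.01353

56.15 − 45.7121 = 10.4379, limited to 2 d.p. → 4 s.f.; 870.047 − 98.35 = 771.697, limited to 2 d.p. → 5 s.f.
Carrying full precision, 10.4379 ÷ 771.697 = 0.0135259045973…; keep min(4, 5) = 4 s.f.
Rounded to 4 significant figures: 0.01353.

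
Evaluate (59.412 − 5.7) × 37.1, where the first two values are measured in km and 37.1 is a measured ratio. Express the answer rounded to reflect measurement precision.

59.412 km − 5.7 km = 53.712 km; the difference is limited to 1 decimal place (3 s.f.).
Carrying full precision, 53.712 × 37.1 = 1992.7152 km; 37.1 has 3 s.f., so the result keeps min(3, 3) = 3 s.f.
Rounded to 3 significant figures: 1.99 × 10³ km.

1.99 × 10³ km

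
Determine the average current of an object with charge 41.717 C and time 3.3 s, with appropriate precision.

13 A

average current = 41.717 C ÷ 3.3 s = 12.6415151515… A.
41.717 has 5 significant figures; 3.3 has 2.
Division/multiplication keeps the fewest: 2 significant figures.
Rounded: 13 A.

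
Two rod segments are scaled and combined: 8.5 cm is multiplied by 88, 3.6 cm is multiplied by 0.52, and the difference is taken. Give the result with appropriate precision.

8.5 × 88 = 748 → 7.5 × 10^2 cm (2 s.f., last digit at the 10^1 place).
3.6 × 0.52 = 1.872 → 1.9 cm (2 s.f., last digit at the 10^-1 place).
Difference: 746.128 cm; keep the coarser place, 10^1.
Result: 7.5 × 10^2 cm.

7.5 × 10^2 cm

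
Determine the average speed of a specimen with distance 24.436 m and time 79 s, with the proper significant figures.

average speed = 24.436 m ÷ 79 s = 0.309316455696… m/s.
24.436 has 5 significant figures; 79 has 2.
Division/multiplication keeps the fewest: 2 significant figures.
Rounded: 3.1 × 10^-1 m/s.

3.1 × 10^-1 m/s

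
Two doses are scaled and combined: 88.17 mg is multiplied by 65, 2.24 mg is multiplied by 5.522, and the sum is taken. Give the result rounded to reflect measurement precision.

88.17 × 65 = 5731.05 → 5.7 × 10³ mg (2 s.f., last digit at the 10^2 place).
2.24 × 5.522 = 12.36928 → 12.4 mg (3 s.f., last digit at the 10^-1 place).
Sum: 5743.41928 mg; keep the coarser place, 10^2.
Result: 5.7 × 10³ mg.

5.7 × 10³ mg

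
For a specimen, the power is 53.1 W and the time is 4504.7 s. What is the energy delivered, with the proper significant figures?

energy delivered = 53.1 W × 4504.7 s = 239199.57 J.
53.1 has 3 significant figures; 4504.7 has 5.
Division/multiplication keeps the fewest: 3 significant figures.
Rounded: 2.39 × 10⁵ J.

2.39 × 10⁵ J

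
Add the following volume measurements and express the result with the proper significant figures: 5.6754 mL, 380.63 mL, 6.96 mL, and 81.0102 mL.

5.6754 mL + 380.63 mL + 6.96 mL + 81.0102 mL = 474.2756 mL.
Addition/subtraction keeps the fewest decimal places: 5.6754 → 4 decimal places, 380.63 → 2 decimal places, 6.96 → 2 decimal places, 81.0102 → 4 decimal places; limit is 2.
Rounded to 2 decimal places: 4.7428 × 10² mL.

4.7428 × 10² mL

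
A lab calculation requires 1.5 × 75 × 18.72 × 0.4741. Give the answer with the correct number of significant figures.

1.5 × 75 × 18.72 × 0.4741 = 998.4546
Multiplication/division keeps the fewest significant figures: 1.5 → 2 s.f., 75 → 2 s.f., 18.72 → 4 s.f., 0.4741 → 4 s.f.; limit is 2.
Rounded to 2 significant figures: 1.0 × 10³.

1.0 × 10³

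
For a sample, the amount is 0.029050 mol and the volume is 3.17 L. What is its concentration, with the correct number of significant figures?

0.00916 mol/L

concentration = 0.029050 mol ÷ 3.17 L = 0.00916403785489… mol/L.
0.029050 has 5 significant figures; 3.17 has 3.
Division/multiplication keeps the fewest: 3 significant figures.
Rounded: 0.00916 mol/L.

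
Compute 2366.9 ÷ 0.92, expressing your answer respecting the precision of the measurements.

2.6 × 10³

2366.9 ÷ 0.92 = 2572.7173913…
Multiplication/division keeps the fewest significant figures: 2366.9 → 5 s.f., 0.92 → 2 s.f.; limit is 2.
Rounded to 2 significant figures: 2.6 × 10³.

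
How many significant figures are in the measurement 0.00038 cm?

2

0.00038: leading zeros are not significant.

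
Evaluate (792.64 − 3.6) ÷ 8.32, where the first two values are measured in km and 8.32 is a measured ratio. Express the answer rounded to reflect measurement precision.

792.64 km − 3.6 km = 789.04 km; the difference is limited to 1 decimal place (4 s.f.).
Carrying full precision, 789.04 ÷ 8.32 = 94.8365384615… km; 8.32 has 3 s.f., so the result keeps min(4, 3) = 3 s.f.
Rounded to 3 significant figures: 94.8 km.

94.8 km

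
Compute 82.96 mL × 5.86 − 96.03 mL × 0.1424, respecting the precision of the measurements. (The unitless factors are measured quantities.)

472 mL

82.96 × 5.86 = 486.1456 → 486 mL (3 s.f., last digit at the 10^0 place).
96.03 × 0.1424 = 13.674672 → 13.67 mL (4 s.f., last digit at the 10^-2 place).
Difference: 472.470928 mL; keep the coarser place, 10^0.
Result: 472 mL.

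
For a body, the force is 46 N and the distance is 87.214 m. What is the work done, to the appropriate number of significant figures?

work done = 46 N × 87.214 m = 4011.844 J.
46 has 2 significant figures; 87.214 has 5.
Division/multiplication keeps the fewest: 2 significant figures.
Rounded: 4.0 × 10^3 J.

4.0 × 10^3 J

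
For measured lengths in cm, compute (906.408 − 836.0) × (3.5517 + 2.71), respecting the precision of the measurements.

441 cm²

906.408 − 836.0 = 70.408, limited to 1 d.p. → 3 s.f.; 3.5517 + 2.71 = 6.2617, limited to 2 d.p. → 3 s.f.
Carrying full precision, 70.408 × 6.2617 = 440.8737736; keep min(3, 3) = 3 s.f.
Rounded to 3 significant figures: 441 cm².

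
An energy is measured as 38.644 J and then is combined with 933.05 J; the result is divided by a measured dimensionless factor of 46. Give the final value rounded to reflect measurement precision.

21 J

38.644 J + 933.05 J = 971.694 J; the sum is limited to 2 decimal places (5 s.f.).
Carrying full precision, 971.694 ÷ 46 = 21.1237826087… J; 46 has 2 s.f., so the result keeps min(5, 2) = 2 s.f.
Rounded to 2 significant figures: 21 J.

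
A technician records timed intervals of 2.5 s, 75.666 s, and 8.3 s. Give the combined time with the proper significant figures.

86.5 s

2.5 s + 75.666 s + 8.3 s = 86.466 s.
Addition/subtraction keeps the fewest decimal places: 2.5 → 1 decimal place, 75.666 → 3 decimal places, 8.3 → 1 decimal place; limit is 1.
Rounded to 1 decimal place: 86.5 s.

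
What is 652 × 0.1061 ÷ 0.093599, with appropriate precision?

7.39 × 10^2

652 × 0.1061 ÷ 0.093599 = 739.080545732…
Multiplication/division keeps the fewest significant figures: 652 → 3 s.f., 0.1061 → 4 s.f., 0.093599 → 5 s.f.; limit is 3.
Rounded to 3 significant figures: 7.39 × 10^2.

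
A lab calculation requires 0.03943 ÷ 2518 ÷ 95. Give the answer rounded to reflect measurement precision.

0.03943 ÷ 2518 ÷ 95 = 1.6483424606 × 10^-7…
Multiplication/division keeps the fewest significant figures: 0.03943 → 4 s.f., 2518 → 4 s.f., 95 → 2 s.f.; limit is 2.
Rounded to 2 significant figures: 1.6 × 10⁻⁷.

1.6 × 10⁻⁷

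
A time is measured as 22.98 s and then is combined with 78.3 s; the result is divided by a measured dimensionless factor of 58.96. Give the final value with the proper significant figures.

22.98 s + 78.3 s = 101.28 s; the sum is limited to 1 decimal place (4 s.f.).
Carrying full precision, 101.28 ÷ 58.96 = 1.71777476255… s; 58.96 has 4 s.f., so the result keeps min(4, 4) = 4 s.f.
Rounded to 4 significant figures: 1.718 s.

1.718 s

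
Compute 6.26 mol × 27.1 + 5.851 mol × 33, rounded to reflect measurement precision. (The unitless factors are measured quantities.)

6.26 × 27.1 = 169.646 → 170. mol (3 s.f., last digit at the 10^0 place).
5.851 × 33 = 193.083 → 1.9 × 10^2 mol (2 s.f., last digit at the 10^1 place).
Sum: 362.729 mol; keep the coarser place, 10^1.
Result: 3.6 × 10^2 mol.

3.6 × 10^2 mol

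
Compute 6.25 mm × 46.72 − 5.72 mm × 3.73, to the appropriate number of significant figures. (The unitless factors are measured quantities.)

6.25 × 46.72 = 292 → 292 mm (3 s.f., last digit at the 10^0 place).
5.72 × 3.73 = 21.3356 → 21.3 mm (3 s.f., last digit at the 10^-1 place).
Difference: 270.6644 mm; keep the coarser place, 10^0.
Result: 271 mm.

271 mm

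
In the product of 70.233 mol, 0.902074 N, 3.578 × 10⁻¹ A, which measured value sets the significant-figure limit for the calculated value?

70.233 mol → 5 s.f.; 0.902074 N → 6 s.f.; 3.578 × 10⁻¹ A → 4 s.f.
The fewest is 4 significant figures, from 3.578 × 10⁻¹ A.

3.578 × 10⁻¹ A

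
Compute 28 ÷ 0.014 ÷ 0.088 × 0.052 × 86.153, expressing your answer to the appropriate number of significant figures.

1.0 × 10^5

28 ÷ 0.014 ÷ 0.088 × 0.052 × 86.153 = 101817.181818…
Multiplication/division keeps the fewest significant figures: 28 → 2 s.f., 0.014 → 2 s.f., 0.088 → 2 s.f., 0.052 → 2 s.f., 86.153 → 5 s.f.; limit is 2.
Rounded to 2 significant figures: 1.0 × 10^5.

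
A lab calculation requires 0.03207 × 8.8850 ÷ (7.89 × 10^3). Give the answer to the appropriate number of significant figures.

3.61 × 10^-5

0.03207 × 8.8850 ÷ (7.89 × 10^3) = 0.0000361143155894…
Multiplication/division keeps the fewest significant figures: 0.03207 → 4 s.f., 8.8850 → 5 s.f., 7.89 × 10^3 → 3 s.f.; limit is 3.
Rounded to 3 significant figures: 3.61 × 10^-5.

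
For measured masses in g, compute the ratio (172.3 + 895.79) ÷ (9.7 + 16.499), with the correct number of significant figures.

40.8

172.3 + 895.79 = 1068.09, limited to 1 d.p. → 5 s.f.; 9.7 + 16.499 = 26.199, limited to 1 d.p. → 3 s.f.
Carrying full precision, 1068.09 ÷ 26.199 = 40.768349937…; keep min(5, 3) = 3 s.f.
Rounded to 3 significant figures: 40.8.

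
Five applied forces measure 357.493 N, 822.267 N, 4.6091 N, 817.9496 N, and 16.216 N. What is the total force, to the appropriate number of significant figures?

357.493 N + 822.267 N + 4.6091 N + 817.9496 N + 16.216 N = 2018.5347 N.
Addition/subtraction keeps the fewest decimal places: 357.493 → 3 decimal places, 822.267 → 3 decimal places, 4.6091 → 4 decimal places, 817.9496 → 4 decimal places, 16.216 → 3 decimal places; limit is 3.
Rounded to 3 decimal places: 2018.535 N.

2018.535 N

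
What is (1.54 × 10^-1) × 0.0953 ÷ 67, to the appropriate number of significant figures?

2.2 × 10^-4

(1.54 × 10^-1) × 0.0953 ÷ 67 = 0.000219047761194…
Multiplication/division keeps the fewest significant figures: 1.54 × 10^-1 → 3 s.f., 0.0953 → 3 s.f., 67 → 2 s.f.; limit is 2.
Rounded to 2 significant figures: 2.2 × 10^-4.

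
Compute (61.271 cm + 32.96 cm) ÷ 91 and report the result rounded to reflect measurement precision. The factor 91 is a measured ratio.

1.0 cm

61.271 cm + 32.96 cm = 94.231 cm; the sum is limited to 2 decimal places (4 s.f.).
Carrying full precision, 94.231 ÷ 91 = 1.03550549451… cm; 91 has 2 s.f., so the result keeps min(4, 2) = 2 s.f.
Rounded to 2 significant figures: 1.0 cm.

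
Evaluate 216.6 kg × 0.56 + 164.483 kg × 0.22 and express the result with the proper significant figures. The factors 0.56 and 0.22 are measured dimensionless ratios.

1.6 × 10^2 kg

216.6 × 0.56 = 121.296 → 1.2 × 10^2 kg (2 s.f., last digit at the 10^1 place).
164.483 × 0.22 = 36.18626 → 36 kg (2 s.f., last digit at the 10^0 place).
Sum: 157.48226 kg; keep the coarser place, 10^1.
Result: 1.6 × 10^2 kg.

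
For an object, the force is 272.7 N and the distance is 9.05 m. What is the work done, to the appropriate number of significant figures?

work done = 272.7 N × 9.05 m = 2467.935 J.
272.7 has 4 significant figures; 9.05 has 3.
Division/multiplication keeps the fewest: 3 significant figures.
Rounded: 2.47 × 10³ J.

2.47 × 10³ J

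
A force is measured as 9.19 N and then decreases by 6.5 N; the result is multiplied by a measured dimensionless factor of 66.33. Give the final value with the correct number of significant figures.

1.8 × 10^2 N

9.19 N − 6.5 N = 2.69 N; the difference is limited to 1 decimal place (2 s.f.).
Carrying full precision, 2.69 × 66.33 = 178.4277 N; 66.33 has 4 s.f., so the result keeps min(2, 4) = 2 s.f.
Rounded to 2 significant figures: 1.8 × 10^2 N.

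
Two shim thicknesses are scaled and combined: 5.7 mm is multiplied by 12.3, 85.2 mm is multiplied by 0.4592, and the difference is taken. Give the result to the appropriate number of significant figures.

5.7 × 12.3 = 70.11 → 7.0 × 10^1 mm (2 s.f., last digit at the 10^0 place).
85.2 × 0.4592 = 39.12384 → 39.1 mm (3 s.f., last digit at the 10^-1 place).
Difference: 30.98616 mm; keep the coarser place, 10^0.
Result: 31 mm.

31 mm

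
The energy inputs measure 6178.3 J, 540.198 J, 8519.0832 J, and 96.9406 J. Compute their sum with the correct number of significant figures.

15334.5 J

6178.3 J + 540.198 J + 8519.0832 J + 96.9406 J = 15334.5218 J.
Addition/subtraction keeps the fewest decimal places: 6178.3 → 1 decimal place, 540.198 → 3 decimal places, 8519.0832 → 4 decimal places, 96.9406 → 4 decimal places; limit is 1.
Rounded to 1 decimal place: 15334.5 J.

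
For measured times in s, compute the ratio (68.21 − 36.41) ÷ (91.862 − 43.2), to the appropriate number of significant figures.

68.21 − 36.41 = 31.80, limited to 2 d.p. → 4 s.f.; 91.862 − 43.2 = 48.662, limited to 1 d.p. → 3 s.f.
Carrying full precision, 31.80 ÷ 48.662 = 0.653487320702…; keep min(4, 3) = 3 s.f.
Rounded to 3 significant figures: 0.653.

0.653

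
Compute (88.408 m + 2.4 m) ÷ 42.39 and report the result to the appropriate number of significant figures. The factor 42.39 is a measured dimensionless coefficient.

88.408 m + 2.4 m = 90.808 m; the sum is limited to 1 decimal place (3 s.f.).
Carrying full precision, 90.808 ÷ 42.39 = 2.14220334985… m; 42.39 has 4 s.f., so the result keeps min(3, 4) = 3 s.f.
Rounded to 3 significant figures: 2.14 m.

2.14 m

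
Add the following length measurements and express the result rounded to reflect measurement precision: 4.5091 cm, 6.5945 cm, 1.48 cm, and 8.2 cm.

20.8 cm

4.5091 cm + 6.5945 cm + 1.48 cm + 8.2 cm = 20.7836 cm.
Addition/subtraction keeps the fewest decimal places: 4.5091 → 4 decimal places, 6.5945 → 4 decimal places, 1.48 → 2 decimal places, 8.2 → 1 decimal place; limit is 1.
Rounded to 1 decimal place: 20.8 cm.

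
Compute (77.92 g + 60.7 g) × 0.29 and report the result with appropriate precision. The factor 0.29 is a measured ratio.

77.92 g + 60.7 g = 138.62 g; the sum is limited to 1 decimal place (4 s.f.).
Carrying full precision, 138.62 × 0.29 = 40.1998 g; 0.29 has 2 s.f., so the result keeps min(4, 2) = 2 s.f.
Rounded to 2 significant figures: 4.0 × 10^1 g.

4.0 × 10^1 g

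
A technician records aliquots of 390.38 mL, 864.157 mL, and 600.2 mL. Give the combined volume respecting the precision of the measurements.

390.38 mL + 864.157 mL + 600.2 mL = 1854.737 mL.
Addition/subtraction keeps the fewest decimal places: 390.38 → 2 decimal places, 864.157 → 3 decimal places, 600.2 → 1 decimal place; limit is 1.
Rounded to 1 decimal place: 1854.7 mL.

1854.7 mL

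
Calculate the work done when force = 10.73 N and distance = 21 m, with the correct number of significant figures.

work done = 10.73 N × 21 m = 225.33 J.
10.73 has 4 significant figures; 21 has 2.
Division/multiplication keeps the fewest: 2 significant figures.
Rounded: 2.3 × 10^2 J.

2.3 × 10^2 J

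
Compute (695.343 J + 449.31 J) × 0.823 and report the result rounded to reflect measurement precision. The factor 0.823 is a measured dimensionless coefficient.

9.42 × 10^2 J

695.343 J + 449.31 J = 1144.653 J; the sum is limited to 2 decimal places (6 s.f.).
Carrying full precision, 1144.653 × 0.823 = 942.049419 J; 0.823 has 3 s.f., so the result keeps min(6, 3) = 3 s.f.
Rounded to 3 significant figures: 9.42 × 10^2 J.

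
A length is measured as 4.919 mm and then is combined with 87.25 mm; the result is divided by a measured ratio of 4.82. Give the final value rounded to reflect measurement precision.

19.1 mm

4.919 mm + 87.25 mm = 92.169 mm; the sum is limited to 2 decimal places (4 s.f.).
Carrying full precision, 92.169 ÷ 4.82 = 19.1221991701… mm; 4.82 has 3 s.f., so the result keeps min(4, 3) = 3 s.f.
Rounded to 3 significant figures: 19.1 mm.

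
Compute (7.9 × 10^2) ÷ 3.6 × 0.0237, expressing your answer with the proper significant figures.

5.2

(7.9 × 10^2) ÷ 3.6 × 0.0237 = 5.20083333333…
Multiplication/division keeps the fewest significant figures: 7.9 × 10^2 → 2 s.f., 3.6 → 2 s.f., 0.0237 → 3 s.f.; limit is 2.
Rounded to 2 significant figures: 5.2.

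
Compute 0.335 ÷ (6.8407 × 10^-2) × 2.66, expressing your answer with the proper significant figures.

13.0

0.335 ÷ (6.8407 × 10^-2) × 2.66 = 13.0264446621…
Multiplication/division keeps the fewest significant figures: 0.335 → 3 s.f., 6.8407 × 10^-2 → 5 s.f., 2.66 → 3 s.f.; limit is 3.
Rounded to 3 significant figures: 13.0.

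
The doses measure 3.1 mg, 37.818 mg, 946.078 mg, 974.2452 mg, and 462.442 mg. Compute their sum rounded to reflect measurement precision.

2423.7 mg

3.1 mg + 37.818 mg + 946.078 mg + 974.2452 mg + 462.442 mg = 2423.6832 mg.
Addition/subtraction keeps the fewest decimal places: 3.1 → 1 decimal place, 37.818 → 3 decimal places, 946.078 → 3 decimal places, 974.2452 → 4 decimal places, 462.442 → 3 decimal places; limit is 1.
Rounded to 1 decimal place: 2423.7 mg.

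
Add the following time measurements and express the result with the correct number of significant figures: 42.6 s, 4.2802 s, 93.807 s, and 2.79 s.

143.5 s

42.6 s + 4.2802 s + 93.807 s + 2.79 s = 143.4772 s.
Addition/subtraction keeps the fewest decimal places: 42.6 → 1 decimal place, 4.2802 → 4 decimal places, 93.807 → 3 decimal places, 2.79 → 2 decimal places; limit is 1.
Rounded to 1 decimal place: 143.5 s.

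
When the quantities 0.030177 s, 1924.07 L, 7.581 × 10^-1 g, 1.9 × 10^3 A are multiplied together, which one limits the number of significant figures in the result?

0.030177 s → 5 s.f.; 1924.07 L → 6 s.f.; 7.581 × 10^-1 g → 4 s.f.; 1.9 × 10^3 A → 2 s.f.
The fewest is 2 significant figures, from 1.9 × 10^3 A.

1.9 × 10^3 A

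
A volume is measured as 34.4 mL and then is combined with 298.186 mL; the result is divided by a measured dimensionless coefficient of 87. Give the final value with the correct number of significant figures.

3.8 mL

34.4 mL + 298.186 mL = 332.586 mL; the sum is limited to 1 decimal place (4 s.f.).
Carrying full precision, 332.586 ÷ 87 = 3.82282758621… mL; 87 has 2 s.f., so the result keeps min(4, 2) = 2 s.f.
Rounded to 2 significant figures: 3.8 mL.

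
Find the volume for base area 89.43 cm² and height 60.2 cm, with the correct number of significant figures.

5.38 × 10^3 cm³

volume = 89.43 cm² × 60.2 cm = 5383.686 cm³.
89.43 has 4 significant figures; 60.2 has 3.
Division/multiplication keeps the fewest: 3 significant figures.
Rounded: 5.38 × 10^3 cm³.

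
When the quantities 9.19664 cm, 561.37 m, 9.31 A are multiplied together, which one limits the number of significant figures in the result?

9.31 A

9.19664 cm → 6 s.f.; 561.37 m → 5 s.f.; 9.31 A → 3 s.f.
The fewest is 3 significant figures, from 9.31 A.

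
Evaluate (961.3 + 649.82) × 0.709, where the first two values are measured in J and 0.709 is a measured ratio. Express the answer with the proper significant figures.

1.14 × 10³ J

961.3 J + 649.82 J = 1611.12 J; the sum is limited to 1 decimal place (5 s.f.).
Carrying full precision, 1611.12 × 0.709 = 1142.28408 J; 0.709 has 3 s.f., so the result keeps min(5, 3) = 3 s.f.
Rounded to 3 significant figures: 1.14 × 10³ J.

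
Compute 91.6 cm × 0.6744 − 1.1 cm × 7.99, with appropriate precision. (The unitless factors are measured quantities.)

53.0 cm

91.6 × 0.6744 = 61.77504 → 61.8 cm (3 s.f., last digit at the 10^-1 place).
1.1 × 7.99 = 8.789 → 8.8 cm (2 s.f., last digit at the 10^-1 place).
Difference: 52.98604 cm; keep the coarser place, 10^-1.
Result: 53.0 cm.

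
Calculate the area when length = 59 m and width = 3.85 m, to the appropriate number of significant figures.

2.3 × 10² m²

area = 59 m × 3.85 m = 227.15 m².
59 has 2 significant figures; 3.85 has 3.
Division/multiplication keeps the fewest: 2 significant figures.
Rounded: 2.3 × 10² m².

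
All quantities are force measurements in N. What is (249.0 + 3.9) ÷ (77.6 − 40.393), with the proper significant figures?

6.80

249.0 + 3.9 = 252.9, limited to 1 d.p. → 4 s.f.; 77.6 − 40.393 = 37.207, limited to 1 d.p. → 3 s.f.
Carrying full precision, 252.9 ÷ 37.207 = 6.79710807106…; keep min(4, 3) = 3 s.f.
Rounded to 3 significant figures: 6.80.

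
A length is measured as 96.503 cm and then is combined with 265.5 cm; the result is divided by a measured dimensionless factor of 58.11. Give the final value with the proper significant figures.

96.503 cm + 265.5 cm = 362.003 cm; the sum is limited to 1 decimal place (4 s.f.).
Carrying full precision, 362.003 ÷ 58.11 = 6.22961624505… cm; 58.11 has 4 s.f., so the result keeps min(4, 4) = 4 s.f.
Rounded to 4 significant figures: 6.230 cm.

6.230 cm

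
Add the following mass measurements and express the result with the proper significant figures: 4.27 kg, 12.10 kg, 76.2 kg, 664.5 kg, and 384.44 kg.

1141.5 kg

4.27 kg + 12.10 kg + 76.2 kg + 664.5 kg + 384.44 kg = 1141.51 kg.
Addition/subtraction keeps the fewest decimal places: 4.27 → 2 decimal places, 12.10 → 2 decimal places, 76.2 → 1 decimal place, 664.5 → 1 decimal place, 384.44 → 2 decimal places; limit is 1.
Rounded to 1 decimal place: 1141.5 kg.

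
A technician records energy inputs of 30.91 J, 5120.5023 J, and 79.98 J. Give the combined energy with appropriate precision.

30.91 J + 5120.5023 J + 79.98 J = 5231.3923 J.
Addition/subtraction keeps the fewest decimal places: 30.91 → 2 decimal places, 5120.5023 → 4 decimal places, 79.98 → 2 decimal places; limit is 2.
Rounded to 2 decimal places: 5231.39 J.

5231.39 J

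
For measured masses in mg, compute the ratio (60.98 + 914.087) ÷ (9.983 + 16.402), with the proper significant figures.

60.98 + 914.087 = 975.067, limited to 2 d.p. → 5 s.f.; 9.983 + 16.402 = 26.385, limited to 3 d.p. → 5 s.f.
Carrying full precision, 975.067 ÷ 26.385 = 36.9553534205…; keep min(5, 5) = 5 s.f.
Rounded to 5 significant figures: 36.955.

36.955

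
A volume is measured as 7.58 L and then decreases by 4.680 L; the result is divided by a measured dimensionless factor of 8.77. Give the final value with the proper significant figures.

0.331 L

7.58 L − 4.680 L = 2.900 L; the difference is limited to 2 decimal places (3 s.f.).
Carrying full precision, 2.900 ÷ 8.77 = 0.330672748005… L; 8.77 has 3 s.f., so the result keeps min(3, 3) = 3 s.f.
Rounded to 3 significant figures: 0.331 L.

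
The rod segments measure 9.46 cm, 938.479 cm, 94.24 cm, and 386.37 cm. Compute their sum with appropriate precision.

9.46 cm + 938.479 cm + 94.24 cm + 386.37 cm = 1428.549 cm.
Addition/subtraction keeps the fewest decimal places: 9.46 → 2 decimal places, 938.479 → 3 decimal places, 94.24 → 2 decimal places, 386.37 → 2 decimal places; limit is 2.
Rounded to 2 decimal places: 1428.55 cm.

1428.55 cm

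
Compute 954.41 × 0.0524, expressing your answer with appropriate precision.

954.41 × 0.0524 = 50.011084
Multiplication/division keeps the fewest significant figures: 954.41 → 5 s.f., 0.0524 → 3 s.f.; limit is 3.
Rounded to 3 significant figures: 50.0.

50.0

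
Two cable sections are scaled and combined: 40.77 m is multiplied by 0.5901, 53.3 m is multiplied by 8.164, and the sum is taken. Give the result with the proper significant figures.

40.77 × 0.5901 = 24.058377 → 24.06 m (4 s.f., last digit at the 10^-2 place).
53.3 × 8.164 = 435.1412 → 435 m (3 s.f., last digit at the 10^0 place).
Sum: 459.199577 m; keep the coarser place, 10^0.
Result: 459 m.

459 m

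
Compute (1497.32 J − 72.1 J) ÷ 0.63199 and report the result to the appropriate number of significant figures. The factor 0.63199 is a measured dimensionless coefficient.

1497.32 J − 72.1 J = 1425.22 J; the difference is limited to 1 decimal place (5 s.f.).
Carrying full precision, 1425.22 ÷ 0.63199 = 2255.13061916… J; 0.63199 has 5 s.f., so the result keeps min(5, 5) = 5 s.f.
Rounded to 5 significant figures: 2255.1 J.

2255.1 J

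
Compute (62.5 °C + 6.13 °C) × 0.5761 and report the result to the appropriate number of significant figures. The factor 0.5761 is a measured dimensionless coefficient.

62.5 °C + 6.13 °C = 68.63 °C; the sum is limited to 1 decimal place (3 s.f.).
Carrying full precision, 68.63 × 0.5761 = 39.537743 °C; 0.5761 has 4 s.f., so the result keeps min(3, 4) = 3 s.f.
Rounded to 3 significant figures: 39.5 °C.

39.5 °C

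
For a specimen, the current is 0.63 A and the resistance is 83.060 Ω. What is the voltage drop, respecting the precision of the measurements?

voltage drop = 0.63 A × 83.060 Ω = 52.3278 V.
0.63 has 2 significant figures; 83.060 has 5.
Division/multiplication keeps the fewest: 2 significant figures.
Rounded: 52 V.

52 V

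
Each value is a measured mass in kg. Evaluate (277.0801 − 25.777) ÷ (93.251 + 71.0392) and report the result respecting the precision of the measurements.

277.0801 − 25.777 = 251.3031, limited to 3 d.p. → 6 s.f.; 93.251 + 71.0392 = 164.2902, limited to 3 d.p. → 6 s.f.
Carrying full precision, 251.3031 ÷ 164.2902 = 1.52962927795…; keep min(6, 6) = 6 s.f.
Rounded to 6 significant figures: 1.52963.

1.52963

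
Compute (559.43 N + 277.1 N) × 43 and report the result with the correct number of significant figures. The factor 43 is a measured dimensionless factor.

3.6 × 10⁴ N

559.43 N + 277.1 N = 836.53 N; the sum is limited to 1 decimal place (4 s.f.).
Carrying full precision, 836.53 × 43 = 35970.79 N; 43 has 2 s.f., so the result keeps min(4, 2) = 2 s.f.
Rounded to 2 significant figures: 3.6 × 10⁴ N.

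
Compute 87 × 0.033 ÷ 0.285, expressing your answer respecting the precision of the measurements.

10.

87 × 0.033 ÷ 0.285 = 10.0736842105…
Multiplication/division keeps the fewest significant figures: 87 → 2 s.f., 0.033 → 2 s.f., 0.285 → 3 s.f.; limit is 2.
Rounded to 2 significant figures: 10.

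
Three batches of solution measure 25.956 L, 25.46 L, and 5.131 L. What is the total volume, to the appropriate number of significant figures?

56.55 L

25.956 L + 25.46 L + 5.131 L = 56.547 L.
Addition/subtraction keeps the fewest decimal places: 25.956 → 3 decimal places, 25.46 → 2 decimal places, 5.131 → 3 decimal places; limit is 2.
Rounded to 2 decimal places: 56.55 L.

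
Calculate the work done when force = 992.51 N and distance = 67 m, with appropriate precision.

6.6 × 10^4 J

work done = 992.51 N × 67 m = 66498.17 J.
992.51 has 5 significant figures; 67 has 2.
Division/multiplication keeps the fewest: 2 significant figures.
Rounded: 6.6 × 10^4 J.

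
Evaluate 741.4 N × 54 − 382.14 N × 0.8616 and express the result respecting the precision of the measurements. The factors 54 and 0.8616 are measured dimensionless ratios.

741.4 × 54 = 40035.6 → 4.0 × 10^4 N (2 s.f., last digit at the 10^3 place).
382.14 × 0.8616 = 329.251824 → 329.3 N (4 s.f., last digit at the 10^-1 place).
Difference: 39706.348176 N; keep the coarser place, 10^3.
Result: 4.0 × 10^4 N.

4.0 × 10^4 N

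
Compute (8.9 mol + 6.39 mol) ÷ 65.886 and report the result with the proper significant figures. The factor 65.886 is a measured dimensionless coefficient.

8.9 mol + 6.39 mol = 15.29 mol; the sum is limited to 1 decimal place (3 s.f.).
Carrying full precision, 15.29 ÷ 65.886 = 0.232067510549… mol; 65.886 has 5 s.f., so the result keeps min(3, 5) = 3 s.f.
Rounded to 3 significant figures: 0.232 mol.

0.232 mol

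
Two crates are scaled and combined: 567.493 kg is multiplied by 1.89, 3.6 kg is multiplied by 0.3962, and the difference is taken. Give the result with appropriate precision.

567.493 × 1.89 = 1072.56177 → 1.07 × 10^3 kg (3 s.f., last digit at the 10^1 place).
3.6 × 0.3962 = 1.42632 → 1.4 kg (2 s.f., last digit at the 10^-1 place).
Difference: 1071.13545 kg; keep the coarser place, 10^1.
Result: 1.07 × 10^3 kg.

1.07 × 10^3 kg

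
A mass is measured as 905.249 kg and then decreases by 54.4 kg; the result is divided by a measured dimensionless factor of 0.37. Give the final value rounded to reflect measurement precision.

905.249 kg − 54.4 kg = 850.849 kg; the difference is limited to 1 decimal place (4 s.f.).
Carrying full precision, 850.849 ÷ 0.37 = 2299.59189189… kg; 0.37 has 2 s.f., so the result keeps min(4, 2) = 2 s.f.
Rounded to 2 significant figures: 2.3 × 10³ kg.

2.3 × 10³ kg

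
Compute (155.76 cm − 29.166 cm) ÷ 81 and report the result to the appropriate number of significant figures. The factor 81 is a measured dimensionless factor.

155.76 cm − 29.166 cm = 126.594 cm; the difference is limited to 2 decimal places (5 s.f.).
Carrying full precision, 126.594 ÷ 81 = 1.56288888889… cm; 81 has 2 s.f., so the result keeps min(5, 2) = 2 s.f.
Rounded to 2 significant figures: 1.6 cm.

1.6 cm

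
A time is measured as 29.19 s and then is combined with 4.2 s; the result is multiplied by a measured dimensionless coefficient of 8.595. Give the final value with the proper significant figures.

287 s

29.19 s + 4.2 s = 33.39 s; the sum is limited to 1 decimal place (3 s.f.).
Carrying full precision, 33.39 × 8.595 = 286.98705 s; 8.595 has 4 s.f., so the result keeps min(3, 4) = 3 s.f.
Rounded to 3 significant figures: 287 s.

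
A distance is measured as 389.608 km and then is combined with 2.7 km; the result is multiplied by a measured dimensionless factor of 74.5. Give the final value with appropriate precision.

389.608 km + 2.7 km = 392.308 km; the sum is limited to 1 decimal place (4 s.f.).
Carrying full precision, 392.308 × 74.5 = 29226.946 km; 74.5 has 3 s.f., so the result keeps min(4, 3) = 3 s.f.
Rounded to 3 significant figures: 2.92 × 10⁴ km.

2.92 × 10⁴ km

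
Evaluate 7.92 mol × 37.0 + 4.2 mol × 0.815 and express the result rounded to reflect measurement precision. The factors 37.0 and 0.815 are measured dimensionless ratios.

296 mol

7.92 × 37.0 = 293.04 → 293 mol (3 s.f., last digit at the 10^0 place).
4.2 × 0.815 = 3.423 → 3.4 mol (2 s.f., last digit at the 10^-1 place).
Sum: 296.463 mol; keep the coarser place, 10^0.
Result: 296 mol.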